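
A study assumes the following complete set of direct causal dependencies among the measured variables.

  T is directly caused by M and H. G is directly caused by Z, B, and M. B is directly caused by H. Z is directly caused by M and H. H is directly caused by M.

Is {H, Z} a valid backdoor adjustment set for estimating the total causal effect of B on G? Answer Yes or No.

Backdoor paths from B to G (paths whose first edge points into B):
  P1: B <- H <- M -> Z -> G
  P2: B <- H <- M -> G
  P3: B <- H -> Z <- M -> G
  P4: B <- H -> Z -> G
  P5: B <- H -> T <- M -> Z -> G
  P6: B <- H -> T <- M -> G
Condition 1 (no descendant of B in the set): holds — descendants of B are {G}; none are in {H, Z}.
Condition 2 (every backdoor path blocked by {H, Z}):
  P1: blocked at chain node H ∈ conditioning set.
  P2: blocked at chain node H ∈ conditioning set.
  P3: blocked at fork node H ∈ conditioning set.
  P4: blocked at fork node H ∈ conditioning set.
  P5: blocked at fork node H ∈ conditioning set.
  P6: blocked at fork node H ∈ conditioning set.
{H, Z} satisfies the backdoor criterion.

Yes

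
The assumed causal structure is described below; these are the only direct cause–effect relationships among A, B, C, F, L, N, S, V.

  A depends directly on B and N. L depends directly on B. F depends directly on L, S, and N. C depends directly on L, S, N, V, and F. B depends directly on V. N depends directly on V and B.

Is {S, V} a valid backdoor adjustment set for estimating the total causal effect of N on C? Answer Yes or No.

Backdoor paths from N to C (paths whose first edge points into N):
  P1: N <- V -> B -> L -> F <- S -> C
  P2: N <- V -> B -> L -> F -> C
  P3: N <- V -> B -> L -> C
  P4: N <- V -> C
  P5: N <- B <- V -> C
  P6: N <- B -> L -> F <- S -> C
  P7: N <- B -> L -> F -> C
  P8: N <- B -> L -> C
Condition 1 (no descendant of N in the set): holds — descendants of N are {A, C, F}; none are in {S, V}.
Condition 2 (every backdoor path blocked by {S, V}):
  P1: blocked at fork node V ∈ conditioning set.
  P2: blocked at fork node V ∈ conditioning set.
  P3: blocked at fork node V ∈ conditioning set.
  P4: blocked at fork node V ∈ conditioning set.
  P5: blocked at fork node V ∈ conditioning set.
  P6: blocked at collider F (neither it nor any descendant is in the conditioning set).
  P7: open — no interior node is in the conditioning set.
  P8: open — no interior node is in the conditioning set.
{S, V} does not satisfy the backdoor criterion.

No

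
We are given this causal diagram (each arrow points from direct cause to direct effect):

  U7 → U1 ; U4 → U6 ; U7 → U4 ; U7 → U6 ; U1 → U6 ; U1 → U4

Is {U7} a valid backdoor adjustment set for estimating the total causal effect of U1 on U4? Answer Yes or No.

Backdoor paths from U1 to U4 (paths whose first edge points into U1):
  P1: U1 <- U7 -> U4
  P2: U1 <- U7 -> U6 <- U4
Condition 1 (no descendant of U1 in the set): holds — descendants of U1 are {U4, U6}; none are in {U7}.
Condition 2 (every backdoor path blocked by {U7}):
  P1: blocked at fork node U7 ∈ conditioning set.
  P2: blocked at fork node U7 ∈ conditioning set.
{U7} satisfies the backdoor criterion.

Yes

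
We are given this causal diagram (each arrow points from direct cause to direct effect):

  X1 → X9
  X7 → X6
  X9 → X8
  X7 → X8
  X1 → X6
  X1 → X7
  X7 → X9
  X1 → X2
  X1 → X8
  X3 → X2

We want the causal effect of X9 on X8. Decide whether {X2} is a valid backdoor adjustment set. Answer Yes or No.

Backdoor paths from X9 to X8 (paths whose first edge points into X9):
  P1: X9 <- X1 -> X7 -> X8
  P2: X9 <- X1 -> X8
  P3: X9 <- X1 -> X6 <- X7 -> X8
  P4: X9 <- X7 <- X1 -> X8
  P5: X9 <- X7 -> X8
  P6: X9 <- X7 -> X6 <- X1 -> X8
Condition 1 (no descendant of X9 in the set): holds — descendants of X9 are {X8}; none are in {X2}.
Condition 2 (every backdoor path blocked by {X2}):
  P1: open — no interior node is in the conditioning set.
  P2: open — no interior node is in the conditioning set.
  P3: blocked at collider X6 (neither it nor any descendant is in the conditioning set).
  P4: open — no interior node is in the conditioning set.
  P5: open — no interior node is in the conditioning set.
  P6: blocked at collider X6 (neither it nor any descendant is in the conditioning set).
{X2} does not satisfy the backdoor criterion.

No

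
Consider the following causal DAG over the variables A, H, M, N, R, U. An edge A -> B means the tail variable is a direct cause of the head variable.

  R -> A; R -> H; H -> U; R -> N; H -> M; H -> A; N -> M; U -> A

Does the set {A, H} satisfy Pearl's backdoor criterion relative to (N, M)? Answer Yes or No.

Backdoor paths from N to M (paths whose first edge points into N):
  P1: N <- R -> H -> M
  P2: N <- R -> A <- H -> M
  P3: N <- R -> A <- U <- H -> M
Condition 1 (no descendant of N in the set): holds — descendants of N are {M}; none are in {A, H}.
Condition 2 (every backdoor path blocked by {A, H}):
  P1: blocked at chain node H ∈ conditioning set.
  P2: blocked at fork node H ∈ conditioning set.
  P3: blocked at fork node H ∈ conditioning set.
{A, H} satisfies the backdoor criterion.

Yes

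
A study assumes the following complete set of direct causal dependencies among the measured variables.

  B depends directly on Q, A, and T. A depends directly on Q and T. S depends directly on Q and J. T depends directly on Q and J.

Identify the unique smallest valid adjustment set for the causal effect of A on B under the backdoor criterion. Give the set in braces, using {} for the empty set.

Variables eligible for adjustment (non-descendants of A, excluding A and B): {J, Q, S, T}.
Backdoor paths from A to B:
  P1: A <- Q -> T -> B
  P2: A <- Q -> S <- J -> T -> B
  P3: A <- Q -> B
  P4: A <- T <- Q -> B
  P5: A <- T <- J -> S <- Q -> B
  P6: A <- T -> B
The empty set is not sufficient: P1 (A <- Q -> T -> B) has no collider blocking it and no conditioned non-collider, so it is open.
Try {Q, T}:
  P1: blocked at fork node Q ∈ conditioning set.
  P2: blocked at fork node Q ∈ conditioning set.
  P3: blocked at fork node Q ∈ conditioning set.
  P4: blocked at chain node T ∈ conditioning set.
  P5: blocked at chain node T ∈ conditioning set.
  P6: blocked at fork node T ∈ conditioning set.
{Q, T} contains no descendant of A and blocks every backdoor path.
Every element of {Q, T} is needed (dropping Q leaves P3 open; dropping T leaves P6 open), so no proper subset is valid.
Among all size-2 subsets of the eligible variables, only {Q, T} blocks every backdoor path, so it is the unique smallest valid adjustment set.

{Q, T}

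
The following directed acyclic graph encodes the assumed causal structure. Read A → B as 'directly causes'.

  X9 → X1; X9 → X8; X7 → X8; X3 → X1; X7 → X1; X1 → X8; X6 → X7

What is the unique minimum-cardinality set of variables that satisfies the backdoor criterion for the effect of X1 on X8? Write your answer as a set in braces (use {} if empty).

{X7, X9}

Variables eligible for adjustment (non-descendants of X1, excluding X1 and X8): {X3, X6, X7, X9}.
Backdoor paths from X1 to X8:
  P1: X1 <- X9 -> X8
  P2: X1 <- X7 -> X8
The empty set is not sufficient: P1 (X1 <- X9 -> X8) has no collider blocking it and no conditioned non-collider, so it is open.
Try {X7, X9}:
  P1: blocked at fork node X9 ∈ conditioning set.
  P2: blocked at fork node X7 ∈ conditioning set.
{X7, X9} contains no descendant of X1 and blocks every backdoor path.
Every element of {X7, X9} is needed (dropping X7 leaves P2 open; dropping X9 leaves P1 open), so no proper subset is valid.
Among all size-2 subsets of the eligible variables, only {X7, X9} blocks every backdoor path, so it is the unique smallest valid adjustment set.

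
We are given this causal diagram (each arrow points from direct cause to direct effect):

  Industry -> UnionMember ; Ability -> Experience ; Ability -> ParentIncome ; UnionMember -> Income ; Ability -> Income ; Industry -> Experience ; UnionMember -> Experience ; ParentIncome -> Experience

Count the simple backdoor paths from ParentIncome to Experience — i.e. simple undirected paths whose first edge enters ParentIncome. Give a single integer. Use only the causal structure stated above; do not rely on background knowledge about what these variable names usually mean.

3

A backdoor path from ParentIncome to Experience is any simple undirected path whose first edge points into ParentIncome (i.e. leaves ParentIncome via a parent).
Parents of ParentIncome: {Ability}.
Enumerating:
  P1: ParentIncome <- Ability -> Income <- UnionMember <- Industry -> Experience
  P2: ParentIncome <- Ability -> Income <- UnionMember -> Experience
  P3: ParentIncome <- Ability -> Experience
That exhausts the simple backdoor paths. Count: 3.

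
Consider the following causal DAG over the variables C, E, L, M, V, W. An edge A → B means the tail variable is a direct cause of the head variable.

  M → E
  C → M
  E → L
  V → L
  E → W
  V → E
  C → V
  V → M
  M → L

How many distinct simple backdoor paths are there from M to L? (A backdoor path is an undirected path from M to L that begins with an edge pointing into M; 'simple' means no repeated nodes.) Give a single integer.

4

A backdoor path from M to L is any simple undirected path whose first edge points into M (i.e. leaves M via a parent).
Parents of M: {C, V}.
Enumerating:
  P1: M <- C -> V -> E -> L
  P2: M <- C -> V -> L
  P3: M <- V -> E -> L
  P4: M <- V -> L
That exhausts the simple backdoor paths. Count: 4.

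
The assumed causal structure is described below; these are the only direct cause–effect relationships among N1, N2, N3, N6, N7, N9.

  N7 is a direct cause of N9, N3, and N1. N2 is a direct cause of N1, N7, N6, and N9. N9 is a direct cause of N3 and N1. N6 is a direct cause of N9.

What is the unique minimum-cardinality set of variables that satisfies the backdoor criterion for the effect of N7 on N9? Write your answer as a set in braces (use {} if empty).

{N2}

Variables eligible for adjustment (non-descendants of N7, excluding N7 and N9): {N2, N6}.
Backdoor paths from N7 to N9:
  P1: N7 <- N2 -> N6 -> N9
  P2: N7 <- N2 -> N9
  P3: N7 <- N2 -> N1 <- N9
The empty set is not sufficient: P1 (N7 <- N2 -> N6 -> N9) has no collider blocking it and no conditioned non-collider, so it is open.
Try {N2}:
  P1: blocked at fork node N2 ∈ conditioning set.
  P2: blocked at fork node N2 ∈ conditioning set.
  P3: blocked at fork node N2 ∈ conditioning set.
{N2} contains no descendant of N7 and blocks every backdoor path.
No other singleton works — e.g. {N6} leaves P2 open — so {N2} is the unique smallest valid adjustment set.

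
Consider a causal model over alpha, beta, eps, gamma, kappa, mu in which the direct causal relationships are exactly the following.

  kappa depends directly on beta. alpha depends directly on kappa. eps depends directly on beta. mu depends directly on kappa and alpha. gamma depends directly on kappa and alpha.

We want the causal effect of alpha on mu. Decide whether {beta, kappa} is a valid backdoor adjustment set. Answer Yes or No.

Yes

Backdoor paths from alpha to mu (paths whose first edge points into alpha):
  P1: alpha <- kappa -> mu
Condition 1 (no descendant of alpha in the set): holds — descendants of alpha are {gamma, mu}; none are in {beta, kappa}.
Condition 2 (every backdoor path blocked by {beta, kappa}):
  P1: blocked at fork node kappa ∈ conditioning set.
{beta, kappa} satisfies the backdoor criterion.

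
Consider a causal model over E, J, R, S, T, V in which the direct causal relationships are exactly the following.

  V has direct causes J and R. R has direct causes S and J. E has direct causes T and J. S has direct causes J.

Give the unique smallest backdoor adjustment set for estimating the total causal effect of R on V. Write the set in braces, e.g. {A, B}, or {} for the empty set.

Variables eligible for adjustment (non-descendants of R, excluding R and V): {E, J, S, T}.
Backdoor paths from R to V:
  P1: R <- J -> V
  P2: R <- S <- J -> V
The empty set is not sufficient: P1 (R <- J -> V) has no collider blocking it and no conditioned non-collider, so it is open.
Try {J}:
  P1: blocked at fork node J ∈ conditioning set.
  P2: blocked at fork node J ∈ conditioning set.
{J} contains no descendant of R and blocks every backdoor path.
No other singleton works — e.g. {T} leaves P1 open — so {J} is the unique smallest valid adjustment set.

{J}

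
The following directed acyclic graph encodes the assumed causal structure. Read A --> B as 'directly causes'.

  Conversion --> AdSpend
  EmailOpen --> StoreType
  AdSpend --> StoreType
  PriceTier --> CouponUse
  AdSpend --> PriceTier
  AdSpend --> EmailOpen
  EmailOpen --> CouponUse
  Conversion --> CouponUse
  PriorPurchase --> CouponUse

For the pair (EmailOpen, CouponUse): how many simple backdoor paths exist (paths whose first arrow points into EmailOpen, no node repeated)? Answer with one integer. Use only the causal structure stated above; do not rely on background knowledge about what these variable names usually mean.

2

A backdoor path from EmailOpen to CouponUse is any simple undirected path whose first edge points into EmailOpen (i.e. leaves EmailOpen via a parent).
Parents of EmailOpen: {AdSpend}.
Enumerating:
  P1: EmailOpen <- AdSpend <- Conversion -> CouponUse
  P2: EmailOpen <- AdSpend -> PriceTier -> CouponUse
That exhausts the simple backdoor paths. Count: 2.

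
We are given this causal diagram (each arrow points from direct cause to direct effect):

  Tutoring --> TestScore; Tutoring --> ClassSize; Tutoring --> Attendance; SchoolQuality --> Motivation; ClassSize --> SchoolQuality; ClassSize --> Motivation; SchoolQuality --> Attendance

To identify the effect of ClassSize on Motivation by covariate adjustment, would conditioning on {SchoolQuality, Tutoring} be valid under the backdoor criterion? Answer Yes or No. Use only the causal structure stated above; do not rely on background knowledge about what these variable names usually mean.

Backdoor paths from ClassSize to Motivation (paths whose first edge points into ClassSize):
  P1: ClassSize <- Tutoring -> Attendance <- SchoolQuality -> Motivation
Condition 1 (no descendant of ClassSize in the set): FAILS — SchoolQuality is a descendant of ClassSize.
Condition 2 (every backdoor path blocked by {SchoolQuality, Tutoring}):
  P1: blocked at fork node Tutoring ∈ conditioning set.
{SchoolQuality, Tutoring} does not satisfy the backdoor criterion.

No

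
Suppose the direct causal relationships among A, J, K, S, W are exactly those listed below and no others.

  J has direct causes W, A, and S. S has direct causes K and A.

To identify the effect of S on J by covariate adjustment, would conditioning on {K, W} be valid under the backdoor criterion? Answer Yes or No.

Backdoor paths from S to J (paths whose first edge points into S):
  P1: S <- A -> J
Condition 1 (no descendant of S in the set): holds — descendants of S are {J}; none are in {K, W}.
Condition 2 (every backdoor path blocked by {K, W}):
  P1: open — no interior node is in the conditioning set.
{K, W} does not satisfy the backdoor criterion.

No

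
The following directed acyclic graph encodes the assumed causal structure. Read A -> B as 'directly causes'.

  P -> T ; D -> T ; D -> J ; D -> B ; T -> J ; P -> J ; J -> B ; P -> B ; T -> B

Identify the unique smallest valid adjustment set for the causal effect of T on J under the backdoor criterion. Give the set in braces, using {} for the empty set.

{D, P}

Variables eligible for adjustment (non-descendants of T, excluding T and J): {D, P}.
Backdoor paths from T to J:
  P1: T <- D -> J
  P2: T <- D -> B <- P -> J
  P3: T <- D -> B <- J
  P4: T <- P -> J
  P5: T <- P -> B <- D -> J
  P6: T <- P -> B <- J
The empty set is not sufficient: P1 (T <- D -> J) has no collider blocking it and no conditioned non-collider, so it is open.
Try {D, P}:
  P1: blocked at fork node D ∈ conditioning set.
  P2: blocked at fork node D ∈ conditioning set.
  P3: blocked at fork node D ∈ conditioning set.
  P4: blocked at fork node P ∈ conditioning set.
  P5: blocked at fork node P ∈ conditioning set.
  P6: blocked at fork node P ∈ conditioning set.
{D, P} contains no descendant of T and blocks every backdoor path.
Every element of {D, P} is needed (dropping D leaves P1 open; dropping P leaves P4 open), so no proper subset is valid.
Among all size-2 subsets of the eligible variables, only {D, P} blocks every backdoor path, so it is the unique smallest valid adjustment set.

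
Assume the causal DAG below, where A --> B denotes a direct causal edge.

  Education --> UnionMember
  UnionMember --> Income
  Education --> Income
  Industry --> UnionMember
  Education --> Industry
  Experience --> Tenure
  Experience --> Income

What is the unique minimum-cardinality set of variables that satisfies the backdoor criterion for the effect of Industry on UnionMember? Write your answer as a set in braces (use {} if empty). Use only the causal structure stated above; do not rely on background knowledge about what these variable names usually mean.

Variables eligible for adjustment (non-descendants of Industry, excluding Industry and UnionMember): {Education, Experience, Tenure}.
Backdoor paths from Industry to UnionMember:
  P1: Industry <- Education -> UnionMember
  P2: Industry <- Education -> Income <- UnionMember
The empty set is not sufficient: P1 (Industry <- Education -> UnionMember) has no collider blocking it and no conditioned non-collider, so it is open.
Try {Education}:
  P1: blocked at fork node Education ∈ conditioning set.
  P2: blocked at fork node Education ∈ conditioning set.
{Education} contains no descendant of Industry and blocks every backdoor path.
No other singleton works — e.g. {Experience} leaves P1 open — so {Education} is the unique smallest valid adjustment set.

{Education}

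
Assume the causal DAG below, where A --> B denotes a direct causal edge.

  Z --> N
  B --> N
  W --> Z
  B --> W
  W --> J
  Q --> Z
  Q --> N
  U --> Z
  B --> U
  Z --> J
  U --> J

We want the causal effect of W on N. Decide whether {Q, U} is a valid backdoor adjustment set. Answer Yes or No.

No

Backdoor paths from W to N (paths whose first edge points into W):
  P1: W <- B -> U -> Z <- Q -> N
  P2: W <- B -> U -> Z -> N
  P3: W <- B -> U -> J <- Z <- Q -> N
  P4: W <- B -> U -> J <- Z -> N
  P5: W <- B -> N
Condition 1 (no descendant of W in the set): holds — descendants of W are {J, N, Z}; none are in {Q, U}.
Condition 2 (every backdoor path blocked by {Q, U}):
  P1: blocked at chain node U ∈ conditioning set.
  P2: blocked at chain node U ∈ conditioning set.
  P3: blocked at chain node U ∈ conditioning set.
  P4: blocked at chain node U ∈ conditioning set.
  P5: open — no interior node is in the conditioning set.
{Q, U} does not satisfy the backdoor criterion.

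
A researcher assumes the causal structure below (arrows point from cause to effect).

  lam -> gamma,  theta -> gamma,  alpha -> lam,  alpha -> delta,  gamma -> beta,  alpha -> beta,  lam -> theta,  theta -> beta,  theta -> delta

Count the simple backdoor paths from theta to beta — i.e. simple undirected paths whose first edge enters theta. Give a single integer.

A backdoor path from theta to beta is any simple undirected path whose first edge points into theta (i.e. leaves theta via a parent).
Parents of theta: {lam}.
Enumerating:
  P1: theta <- lam <- alpha -> beta
  P2: theta <- lam -> gamma -> beta
That exhausts the simple backdoor paths. Count: 2.

2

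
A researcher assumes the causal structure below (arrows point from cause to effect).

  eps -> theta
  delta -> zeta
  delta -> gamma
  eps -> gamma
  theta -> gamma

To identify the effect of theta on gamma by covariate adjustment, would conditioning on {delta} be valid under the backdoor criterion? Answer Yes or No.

Backdoor paths from theta to gamma (paths whose first edge points into theta):
  P1: theta <- eps -> gamma
Condition 1 (no descendant of theta in the set): holds — descendants of theta are {gamma}; none are in {delta}.
Condition 2 (every backdoor path blocked by {delta}):
  P1: open — no interior node is in the conditioning set.
{delta} does not satisfy the backdoor criterion.

No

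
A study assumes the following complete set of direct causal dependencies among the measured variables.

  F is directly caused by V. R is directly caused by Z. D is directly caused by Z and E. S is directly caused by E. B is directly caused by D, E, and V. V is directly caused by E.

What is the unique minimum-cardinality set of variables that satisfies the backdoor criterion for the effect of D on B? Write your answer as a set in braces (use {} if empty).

{E}

Variables eligible for adjustment (non-descendants of D, excluding D and B): {E, F, R, S, V, Z}.
Backdoor paths from D to B:
  P1: D <- E -> V -> B
  P2: D <- E -> B
The empty set is not sufficient: P1 (D <- E -> V -> B) has no collider blocking it and no conditioned non-collider, so it is open.
Try {E}:
  P1: blocked at fork node E ∈ conditioning set.
  P2: blocked at fork node E ∈ conditioning set.
{E} contains no descendant of D and blocks every backdoor path.
No other singleton works — e.g. {Z} leaves P1 open — so {E} is the unique smallest valid adjustment set.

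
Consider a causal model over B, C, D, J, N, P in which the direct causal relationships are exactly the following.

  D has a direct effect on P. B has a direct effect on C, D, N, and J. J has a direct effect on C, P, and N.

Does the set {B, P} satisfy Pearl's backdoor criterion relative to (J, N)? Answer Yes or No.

Backdoor paths from J to N (paths whose first edge points into J):
  P1: J <- B -> N
Condition 1 (no descendant of J in the set): FAILS — P is a descendant of J.
Condition 2 (every backdoor path blocked by {B, P}):
  P1: blocked at fork node B ∈ conditioning set.
{B, P} does not satisfy the backdoor criterion.

No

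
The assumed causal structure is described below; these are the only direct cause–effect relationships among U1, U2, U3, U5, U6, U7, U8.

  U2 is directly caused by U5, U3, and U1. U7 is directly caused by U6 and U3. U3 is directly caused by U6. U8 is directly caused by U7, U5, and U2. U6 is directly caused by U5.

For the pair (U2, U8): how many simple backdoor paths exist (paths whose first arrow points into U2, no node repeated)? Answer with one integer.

A backdoor path from U2 to U8 is any simple undirected path whose first edge points into U2 (i.e. leaves U2 via a parent).
Parents of U2: {U1, U3, U5}.
Enumerating:
  P1: U2 <- U5 -> U6 -> U3 -> U7 -> U8
  P2: U2 <- U5 -> U6 -> U7 -> U8
  P3: U2 <- U5 -> U8
  P4: U2 <- U3 <- U6 <- U5 -> U8
  P5: U2 <- U3 <- U6 -> U7 -> U8
  P6: U2 <- U3 -> U7 <- U6 <- U5 -> U8
  P7: U2 <- U3 -> U7 -> U8
That exhausts the simple backdoor paths. Count: 7.

7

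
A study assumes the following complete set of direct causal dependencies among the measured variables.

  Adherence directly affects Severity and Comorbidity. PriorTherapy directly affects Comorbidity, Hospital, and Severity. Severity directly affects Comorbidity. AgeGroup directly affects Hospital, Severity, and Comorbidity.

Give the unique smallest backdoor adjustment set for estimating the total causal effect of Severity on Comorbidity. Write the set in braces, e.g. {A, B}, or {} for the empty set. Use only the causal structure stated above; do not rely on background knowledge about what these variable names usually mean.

Variables eligible for adjustment (non-descendants of Severity, excluding Severity and Comorbidity): {Adherence, AgeGroup, Hospital, PriorTherapy}.
Backdoor paths from Severity to Comorbidity:
  P1: Severity <- AgeGroup -> Hospital <- PriorTherapy -> Comorbidity
  P2: Severity <- AgeGroup -> Comorbidity
  P3: Severity <- PriorTherapy -> Hospital <- AgeGroup -> Comorbidity
  P4: Severity <- PriorTherapy -> Comorbidity
  P5: Severity <- Adherence -> Comorbidity
The empty set is not sufficient: P2 (Severity <- AgeGroup -> Comorbidity) has no collider blocking it and no conditioned non-collider, so it is open.
Try {Adherence, AgeGroup, PriorTherapy}:
  P1: blocked at fork node AgeGroup ∈ conditioning set.
  P2: blocked at fork node AgeGroup ∈ conditioning set.
  P3: blocked at fork node PriorTherapy ∈ conditioning set.
  P4: blocked at fork node PriorTherapy ∈ conditioning set.
  P5: blocked at fork node Adherence ∈ conditioning set.
{Adherence, AgeGroup, PriorTherapy} contains no descendant of Severity and blocks every backdoor path.
Every element of {Adherence, AgeGroup, PriorTherapy} is needed (dropping Adherence leaves P5 open; dropping AgeGroup leaves P2 open; dropping PriorTherapy leaves P4 open), so no proper subset is valid.
Among all size-3 subsets of the eligible variables, only {Adherence, AgeGroup, PriorTherapy} blocks every backdoor path, so it is the unique smallest valid adjustment set.

{Adherence, AgeGroup, PriorTherapy}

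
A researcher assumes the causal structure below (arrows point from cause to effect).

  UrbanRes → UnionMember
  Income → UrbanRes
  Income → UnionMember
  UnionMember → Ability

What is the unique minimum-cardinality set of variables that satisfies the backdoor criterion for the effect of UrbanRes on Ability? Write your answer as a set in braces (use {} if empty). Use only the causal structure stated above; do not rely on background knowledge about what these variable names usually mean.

Variables eligible for adjustment (non-descendants of UrbanRes, excluding UrbanRes and Ability): {Income}.
Backdoor paths from UrbanRes to Ability:
  P1: UrbanRes <- Income -> UnionMember -> Ability
The empty set is not sufficient: P1 (UrbanRes <- Income -> UnionMember -> Ability) has no collider blocking it and no conditioned non-collider, so it is open.
Try {Income}:
  P1: blocked at fork node Income ∈ conditioning set.
{Income} contains no descendant of UrbanRes and blocks every backdoor path.
{Income} is the unique smallest valid adjustment set.

{Income}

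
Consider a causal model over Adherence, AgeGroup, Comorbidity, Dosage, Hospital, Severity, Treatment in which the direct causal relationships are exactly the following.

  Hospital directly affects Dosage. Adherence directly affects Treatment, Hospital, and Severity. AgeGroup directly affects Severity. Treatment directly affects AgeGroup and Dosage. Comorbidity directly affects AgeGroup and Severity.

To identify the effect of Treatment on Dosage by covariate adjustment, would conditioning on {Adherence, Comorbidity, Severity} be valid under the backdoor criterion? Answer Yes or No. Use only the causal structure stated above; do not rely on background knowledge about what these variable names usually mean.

No

Backdoor paths from Treatment to Dosage (paths whose first edge points into Treatment):
  P1: Treatment <- Adherence -> Hospital -> Dosage
Condition 1 (no descendant of Treatment in the set): FAILS — Severity is a descendant of Treatment.
Condition 2 (every backdoor path blocked by {Adherence, Comorbidity, Severity}):
  P1: blocked at fork node Adherence ∈ conditioning set.
{Adherence, Comorbidity, Severity} does not satisfy the backdoor criterion.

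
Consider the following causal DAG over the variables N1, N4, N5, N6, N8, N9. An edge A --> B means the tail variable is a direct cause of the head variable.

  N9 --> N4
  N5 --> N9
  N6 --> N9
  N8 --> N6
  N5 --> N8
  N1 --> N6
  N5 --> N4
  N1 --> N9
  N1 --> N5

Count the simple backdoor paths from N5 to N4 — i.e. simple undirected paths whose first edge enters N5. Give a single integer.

A backdoor path from N5 to N4 is any simple undirected path whose first edge points into N5 (i.e. leaves N5 via a parent).
Parents of N5: {N1}.
Enumerating:
  P1: N5 <- N1 -> N6 -> N9 -> N4
  P2: N5 <- N1 -> N9 -> N4
That exhausts the simple backdoor paths. Count: 2.

2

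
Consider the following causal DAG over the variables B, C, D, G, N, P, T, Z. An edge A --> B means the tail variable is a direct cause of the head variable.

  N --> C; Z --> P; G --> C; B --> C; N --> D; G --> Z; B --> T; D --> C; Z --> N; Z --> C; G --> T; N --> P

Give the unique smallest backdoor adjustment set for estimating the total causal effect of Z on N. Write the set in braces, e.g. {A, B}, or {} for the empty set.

Variables eligible for adjustment (non-descendants of Z, excluding Z and N): {B, G, T}.
Backdoor paths from Z to N:
  P1: Z <- G -> C <- N
  P2: Z <- G -> C <- D <- N
  P3: Z <- G -> T <- B -> C <- N
  P4: Z <- G -> T <- B -> C <- D <- N
Each backdoor path contains an unconditioned collider, so every path is already blocked with the empty conditioning set:
  P1: blocked at collider C (neither it nor any descendant is in the conditioning set).
  P2: blocked at collider C (neither it nor any descendant is in the conditioning set).
  P3: blocked at collider T (neither it nor any descendant is in the conditioning set).
  P4: blocked at collider T (neither it nor any descendant is in the conditioning set).
The empty set is therefore the unique smallest valid set.

{}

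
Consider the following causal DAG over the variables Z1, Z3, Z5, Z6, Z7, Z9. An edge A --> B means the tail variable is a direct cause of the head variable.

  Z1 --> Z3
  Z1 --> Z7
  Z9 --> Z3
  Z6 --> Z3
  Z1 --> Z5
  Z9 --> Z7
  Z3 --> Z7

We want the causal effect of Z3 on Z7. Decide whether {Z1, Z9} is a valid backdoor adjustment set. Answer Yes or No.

Yes

Backdoor paths from Z3 to Z7 (paths whose first edge points into Z3):
  P1: Z3 <- Z1 -> Z7
  P2: Z3 <- Z9 -> Z7
Condition 1 (no descendant of Z3 in the set): holds — descendants of Z3 are {Z7}; none are in {Z1, Z9}.
Condition 2 (every backdoor path blocked by {Z1, Z9}):
  P1: blocked at fork node Z1 ∈ conditioning set.
  P2: blocked at fork node Z9 ∈ conditioning set.
{Z1, Z9} satisfies the backdoor criterion.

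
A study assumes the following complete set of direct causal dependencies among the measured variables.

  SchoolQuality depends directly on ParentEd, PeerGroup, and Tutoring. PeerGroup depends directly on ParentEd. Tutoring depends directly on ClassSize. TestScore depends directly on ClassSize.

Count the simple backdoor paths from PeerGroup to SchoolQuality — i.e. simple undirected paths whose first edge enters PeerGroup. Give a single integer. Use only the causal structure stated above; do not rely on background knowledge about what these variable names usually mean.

1

A backdoor path from PeerGroup to SchoolQuality is any simple undirected path whose first edge points into PeerGroup (i.e. leaves PeerGroup via a parent).
Parents of PeerGroup: {ParentEd}.
Enumerating:
  P1: PeerGroup <- ParentEd -> SchoolQuality
That exhausts the simple backdoor paths. Count: 1.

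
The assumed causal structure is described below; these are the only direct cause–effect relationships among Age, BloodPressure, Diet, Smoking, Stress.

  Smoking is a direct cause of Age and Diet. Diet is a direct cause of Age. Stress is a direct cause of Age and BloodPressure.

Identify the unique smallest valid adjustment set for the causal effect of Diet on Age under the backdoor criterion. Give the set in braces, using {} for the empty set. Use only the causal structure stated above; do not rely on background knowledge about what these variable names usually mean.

Variables eligible for adjustment (non-descendants of Diet, excluding Diet and Age): {BloodPressure, Smoking, Stress}.
Backdoor paths from Diet to Age:
  P1: Diet <- Smoking -> Age
The empty set is not sufficient: P1 (Diet <- Smoking -> Age) has no collider blocking it and no conditioned non-collider, so it is open.
Try {Smoking}:
  P1: blocked at fork node Smoking ∈ conditioning set.
{Smoking} contains no descendant of Diet and blocks every backdoor path.
No other singleton works — e.g. {Stress} leaves P1 open — so {Smoking} is the unique smallest valid adjustment set.

{Smoking}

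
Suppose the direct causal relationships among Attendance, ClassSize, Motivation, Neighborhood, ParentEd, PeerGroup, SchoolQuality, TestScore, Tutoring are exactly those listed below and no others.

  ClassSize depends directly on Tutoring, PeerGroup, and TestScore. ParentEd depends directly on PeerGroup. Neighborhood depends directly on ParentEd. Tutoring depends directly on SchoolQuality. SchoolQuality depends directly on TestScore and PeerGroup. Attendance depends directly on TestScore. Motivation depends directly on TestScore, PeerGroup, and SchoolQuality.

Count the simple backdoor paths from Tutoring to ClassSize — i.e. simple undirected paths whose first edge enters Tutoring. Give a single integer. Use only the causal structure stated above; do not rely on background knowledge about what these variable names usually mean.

6

A backdoor path from Tutoring to ClassSize is any simple undirected path whose first edge points into Tutoring (i.e. leaves Tutoring via a parent).
Parents of Tutoring: {SchoolQuality}.
Enumerating:
  P1: Tutoring <- SchoolQuality <- TestScore -> Motivation <- PeerGroup -> ClassSize
  P2: Tutoring <- SchoolQuality <- TestScore -> ClassSize
  P3: Tutoring <- SchoolQuality <- PeerGroup -> Motivation <- TestScore -> ClassSize
  P4: Tutoring <- SchoolQuality <- PeerGroup -> ClassSize
  P5: Tutoring <- SchoolQuality -> Motivation <- TestScore -> ClassSize
  P6: Tutoring <- SchoolQuality -> Motivation <- PeerGroup -> ClassSize
That exhausts the simple backdoor paths. Count: 6.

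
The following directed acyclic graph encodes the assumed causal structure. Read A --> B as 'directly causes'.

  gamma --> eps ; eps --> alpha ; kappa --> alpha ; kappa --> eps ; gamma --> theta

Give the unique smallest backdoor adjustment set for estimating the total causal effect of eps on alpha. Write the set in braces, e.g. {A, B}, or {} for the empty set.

{kappa}

Variables eligible for adjustment (non-descendants of eps, excluding eps and alpha): {gamma, kappa, theta}.
Backdoor paths from eps to alpha:
  P1: eps <- kappa -> alpha
The empty set is not sufficient: P1 (eps <- kappa -> alpha) has no collider blocking it and no conditioned non-collider, so it is open.
Try {kappa}:
  P1: blocked at fork node kappa ∈ conditioning set.
{kappa} contains no descendant of eps and blocks every backdoor path.
No other singleton works — e.g. {gamma} leaves P1 open — so {kappa} is the unique smallest valid adjustment set.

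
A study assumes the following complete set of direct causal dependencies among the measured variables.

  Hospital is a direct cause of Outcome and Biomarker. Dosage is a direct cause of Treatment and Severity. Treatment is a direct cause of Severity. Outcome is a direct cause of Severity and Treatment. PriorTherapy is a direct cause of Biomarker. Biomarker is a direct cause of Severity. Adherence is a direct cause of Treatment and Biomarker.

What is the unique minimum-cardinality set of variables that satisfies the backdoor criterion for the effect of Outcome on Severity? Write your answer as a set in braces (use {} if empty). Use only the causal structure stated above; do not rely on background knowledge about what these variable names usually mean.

{Hospital}

Variables eligible for adjustment (non-descendants of Outcome, excluding Outcome and Severity): {Adherence, Biomarker, Dosage, Hospital, PriorTherapy}.
Backdoor paths from Outcome to Severity:
  P1: Outcome <- Hospital -> Biomarker <- Adherence -> Treatment <- Dosage -> Severity
  P2: Outcome <- Hospital -> Biomarker <- Adherence -> Treatment -> Severity
  P3: Outcome <- Hospital -> Biomarker -> Severity
The empty set is not sufficient: P3 (Outcome <- Hospital -> Biomarker -> Severity) has no collider blocking it and no conditioned non-collider, so it is open.
Try {Hospital}:
  P1: blocked at fork node Hospital ∈ conditioning set.
  P2: blocked at fork node Hospital ∈ conditioning set.
  P3: blocked at fork node Hospital ∈ conditioning set.
{Hospital} contains no descendant of Outcome and blocks every backdoor path.
No other singleton works — e.g. {Dosage} leaves P3 open — so {Hospital} is the unique smallest valid adjustment set.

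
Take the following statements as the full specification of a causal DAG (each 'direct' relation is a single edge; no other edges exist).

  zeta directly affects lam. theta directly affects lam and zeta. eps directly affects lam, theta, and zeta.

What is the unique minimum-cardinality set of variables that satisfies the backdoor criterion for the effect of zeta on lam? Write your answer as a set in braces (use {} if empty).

Variables eligible for adjustment (non-descendants of zeta, excluding zeta and lam): {eps, theta}.
Backdoor paths from zeta to lam:
  P1: zeta <- eps -> theta -> lam
  P2: zeta <- eps -> lam
  P3: zeta <- theta <- eps -> lam
  P4: zeta <- theta -> lam
The empty set is not sufficient: P1 (zeta <- eps -> theta -> lam) has no collider blocking it and no conditioned non-collider, so it is open.
Try {eps, theta}:
  P1: blocked at fork node eps ∈ conditioning set.
  P2: blocked at fork node eps ∈ conditioning set.
  P3: blocked at chain node theta ∈ conditioning set.
  P4: blocked at fork node theta ∈ conditioning set.
{eps, theta} contains no descendant of zeta and blocks every backdoor path.
Every element of {eps, theta} is needed (dropping eps leaves P2 open; dropping theta leaves P4 open), so no proper subset is valid.
Among all size-2 subsets of the eligible variables, only {eps, theta} blocks every backdoor path, so it is the unique smallest valid adjustment set.

{eps, theta}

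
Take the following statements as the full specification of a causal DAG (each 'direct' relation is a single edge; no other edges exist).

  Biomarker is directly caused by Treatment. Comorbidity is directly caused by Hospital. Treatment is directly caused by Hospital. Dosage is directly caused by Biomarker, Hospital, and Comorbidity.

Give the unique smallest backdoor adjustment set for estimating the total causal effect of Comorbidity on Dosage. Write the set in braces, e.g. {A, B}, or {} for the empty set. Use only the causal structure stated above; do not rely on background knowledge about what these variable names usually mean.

{Hospital}

Variables eligible for adjustment (non-descendants of Comorbidity, excluding Comorbidity and Dosage): {Biomarker, Hospital, Treatment}.
Backdoor paths from Comorbidity to Dosage:
  P1: Comorbidity <- Hospital -> Treatment -> Biomarker -> Dosage
  P2: Comorbidity <- Hospital -> Dosage
The empty set is not sufficient: P1 (Comorbidity <- Hospital -> Treatment -> Biomarker -> Dosage) has no collider blocking it and no conditioned non-collider, so it is open.
Try {Hospital}:
  P1: blocked at fork node Hospital ∈ conditioning set.
  P2: blocked at fork node Hospital ∈ conditioning set.
{Hospital} contains no descendant of Comorbidity and blocks every backdoor path.
No other singleton works — e.g. {Treatment} leaves P2 open — so {Hospital} is the unique smallest valid adjustment set.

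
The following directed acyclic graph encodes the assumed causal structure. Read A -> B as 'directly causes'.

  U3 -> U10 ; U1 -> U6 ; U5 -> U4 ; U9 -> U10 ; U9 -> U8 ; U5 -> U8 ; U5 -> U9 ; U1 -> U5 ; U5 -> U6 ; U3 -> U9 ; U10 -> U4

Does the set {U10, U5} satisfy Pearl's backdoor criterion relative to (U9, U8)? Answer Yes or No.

No

Backdoor paths from U9 to U8 (paths whose first edge points into U9):
  P1: U9 <- U5 -> U8
  P2: U9 <- U3 -> U10 -> U4 <- U5 -> U8
Condition 1 (no descendant of U9 in the set): FAILS — U10 is a descendant of U9.
Condition 2 (every backdoor path blocked by {U10, U5}):
  P1: blocked at fork node U5 ∈ conditioning set.
  P2: blocked at chain node U10 ∈ conditioning set.
{U10, U5} does not satisfy the backdoor criterion.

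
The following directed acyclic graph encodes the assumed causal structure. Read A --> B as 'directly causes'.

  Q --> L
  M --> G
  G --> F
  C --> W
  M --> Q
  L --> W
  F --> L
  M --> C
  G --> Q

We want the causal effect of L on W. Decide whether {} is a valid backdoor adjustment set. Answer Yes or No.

No

Backdoor paths from L to W (paths whose first edge points into L):
  P1: L <- Q <- M -> C -> W
  P2: L <- Q <- G <- M -> C -> W
  P3: L <- F <- G <- M -> C -> W
  P4: L <- F <- G -> Q <- M -> C -> W
Condition 1 (no descendant of L in the set): holds — descendants of L are {W}; none are in {}.
Condition 2 (every backdoor path blocked by {}):
  P1: open — no interior node is in the conditioning set.
  P2: open — no interior node is in the conditioning set.
  P3: open — no interior node is in the conditioning set.
  P4: blocked at collider Q (neither it nor any descendant is in the conditioning set).
{} does not satisfy the backdoor criterion.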